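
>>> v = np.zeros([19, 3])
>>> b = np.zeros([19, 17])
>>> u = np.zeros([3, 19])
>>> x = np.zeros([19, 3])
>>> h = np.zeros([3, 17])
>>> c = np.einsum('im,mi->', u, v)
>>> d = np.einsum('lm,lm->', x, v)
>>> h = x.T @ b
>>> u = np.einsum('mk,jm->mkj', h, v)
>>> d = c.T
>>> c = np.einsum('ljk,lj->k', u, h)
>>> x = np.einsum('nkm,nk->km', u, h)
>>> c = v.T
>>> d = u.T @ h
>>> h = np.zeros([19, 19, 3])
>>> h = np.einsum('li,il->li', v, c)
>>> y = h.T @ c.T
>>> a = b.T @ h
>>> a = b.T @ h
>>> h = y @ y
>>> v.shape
(19, 3)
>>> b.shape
(19, 17)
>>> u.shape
(3, 17, 19)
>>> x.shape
(17, 19)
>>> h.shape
(3, 3)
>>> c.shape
(3, 19)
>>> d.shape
(19, 17, 17)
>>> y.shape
(3, 3)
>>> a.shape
(17, 3)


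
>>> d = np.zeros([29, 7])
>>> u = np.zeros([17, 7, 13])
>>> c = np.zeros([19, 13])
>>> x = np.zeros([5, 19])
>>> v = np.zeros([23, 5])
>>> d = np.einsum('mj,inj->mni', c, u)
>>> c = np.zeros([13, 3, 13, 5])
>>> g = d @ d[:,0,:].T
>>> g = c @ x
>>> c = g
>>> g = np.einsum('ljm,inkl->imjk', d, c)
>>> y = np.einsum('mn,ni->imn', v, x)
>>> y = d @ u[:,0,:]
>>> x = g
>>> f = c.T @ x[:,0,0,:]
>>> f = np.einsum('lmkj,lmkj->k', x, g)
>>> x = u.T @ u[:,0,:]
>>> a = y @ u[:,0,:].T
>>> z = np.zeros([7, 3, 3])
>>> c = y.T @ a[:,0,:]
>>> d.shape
(19, 7, 17)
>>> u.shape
(17, 7, 13)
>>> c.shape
(13, 7, 17)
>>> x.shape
(13, 7, 13)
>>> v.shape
(23, 5)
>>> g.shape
(13, 17, 7, 13)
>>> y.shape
(19, 7, 13)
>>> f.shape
(7,)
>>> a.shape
(19, 7, 17)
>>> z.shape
(7, 3, 3)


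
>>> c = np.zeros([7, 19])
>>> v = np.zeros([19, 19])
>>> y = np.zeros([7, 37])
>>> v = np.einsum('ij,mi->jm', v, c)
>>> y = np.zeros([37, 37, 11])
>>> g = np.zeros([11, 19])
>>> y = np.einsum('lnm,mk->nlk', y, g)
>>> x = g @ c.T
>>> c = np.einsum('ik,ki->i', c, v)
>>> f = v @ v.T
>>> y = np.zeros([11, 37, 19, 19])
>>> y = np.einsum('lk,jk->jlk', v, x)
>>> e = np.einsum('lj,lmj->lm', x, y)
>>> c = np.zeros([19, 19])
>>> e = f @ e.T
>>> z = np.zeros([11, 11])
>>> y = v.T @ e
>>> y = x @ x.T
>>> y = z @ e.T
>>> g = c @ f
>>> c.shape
(19, 19)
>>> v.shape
(19, 7)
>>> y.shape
(11, 19)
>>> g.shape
(19, 19)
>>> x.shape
(11, 7)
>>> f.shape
(19, 19)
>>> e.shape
(19, 11)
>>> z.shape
(11, 11)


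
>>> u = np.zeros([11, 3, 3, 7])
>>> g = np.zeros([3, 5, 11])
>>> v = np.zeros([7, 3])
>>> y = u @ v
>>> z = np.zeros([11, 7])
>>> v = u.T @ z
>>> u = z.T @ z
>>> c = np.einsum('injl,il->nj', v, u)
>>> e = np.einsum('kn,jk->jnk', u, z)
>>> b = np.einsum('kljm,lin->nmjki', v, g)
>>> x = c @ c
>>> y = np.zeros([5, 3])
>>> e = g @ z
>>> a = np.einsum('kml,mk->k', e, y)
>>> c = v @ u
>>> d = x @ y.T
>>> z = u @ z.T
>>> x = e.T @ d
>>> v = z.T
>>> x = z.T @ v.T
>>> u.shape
(7, 7)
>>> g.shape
(3, 5, 11)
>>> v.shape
(11, 7)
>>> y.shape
(5, 3)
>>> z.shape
(7, 11)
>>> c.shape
(7, 3, 3, 7)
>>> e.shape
(3, 5, 7)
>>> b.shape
(11, 7, 3, 7, 5)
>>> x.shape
(11, 11)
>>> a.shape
(3,)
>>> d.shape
(3, 5)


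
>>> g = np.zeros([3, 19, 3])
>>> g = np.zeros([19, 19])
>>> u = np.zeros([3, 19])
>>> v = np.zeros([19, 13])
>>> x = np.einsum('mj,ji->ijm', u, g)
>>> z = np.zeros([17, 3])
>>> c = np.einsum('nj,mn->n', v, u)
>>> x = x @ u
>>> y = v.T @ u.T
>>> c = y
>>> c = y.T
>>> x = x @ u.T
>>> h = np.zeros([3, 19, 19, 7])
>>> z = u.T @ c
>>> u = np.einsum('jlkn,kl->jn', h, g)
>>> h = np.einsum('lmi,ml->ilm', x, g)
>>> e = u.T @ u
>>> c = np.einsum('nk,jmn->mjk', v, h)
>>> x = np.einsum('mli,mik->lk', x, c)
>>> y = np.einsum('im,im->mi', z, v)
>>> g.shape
(19, 19)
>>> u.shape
(3, 7)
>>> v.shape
(19, 13)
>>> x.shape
(19, 13)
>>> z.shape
(19, 13)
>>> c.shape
(19, 3, 13)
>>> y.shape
(13, 19)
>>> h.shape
(3, 19, 19)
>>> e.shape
(7, 7)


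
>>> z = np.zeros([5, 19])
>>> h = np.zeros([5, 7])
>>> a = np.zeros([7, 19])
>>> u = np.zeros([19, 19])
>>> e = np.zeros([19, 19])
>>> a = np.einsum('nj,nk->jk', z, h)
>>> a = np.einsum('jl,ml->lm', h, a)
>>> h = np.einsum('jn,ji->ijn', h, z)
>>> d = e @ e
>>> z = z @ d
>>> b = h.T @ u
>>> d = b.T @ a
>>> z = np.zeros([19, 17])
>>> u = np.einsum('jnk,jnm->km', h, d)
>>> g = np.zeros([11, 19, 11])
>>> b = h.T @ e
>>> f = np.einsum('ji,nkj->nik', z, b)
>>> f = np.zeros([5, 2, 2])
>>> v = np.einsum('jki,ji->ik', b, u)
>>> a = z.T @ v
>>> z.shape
(19, 17)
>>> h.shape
(19, 5, 7)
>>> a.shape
(17, 5)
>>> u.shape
(7, 19)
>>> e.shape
(19, 19)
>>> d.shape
(19, 5, 19)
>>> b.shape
(7, 5, 19)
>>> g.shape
(11, 19, 11)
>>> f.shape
(5, 2, 2)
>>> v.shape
(19, 5)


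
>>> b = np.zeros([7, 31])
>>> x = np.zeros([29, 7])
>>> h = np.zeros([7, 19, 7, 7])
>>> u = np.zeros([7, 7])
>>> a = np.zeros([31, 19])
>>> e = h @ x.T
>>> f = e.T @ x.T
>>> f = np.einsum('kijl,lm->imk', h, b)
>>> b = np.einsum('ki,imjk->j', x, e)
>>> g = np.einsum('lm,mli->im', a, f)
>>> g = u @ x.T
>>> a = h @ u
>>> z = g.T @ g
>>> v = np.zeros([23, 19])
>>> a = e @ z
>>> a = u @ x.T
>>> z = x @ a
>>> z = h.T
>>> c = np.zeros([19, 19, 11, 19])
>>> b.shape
(7,)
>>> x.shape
(29, 7)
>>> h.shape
(7, 19, 7, 7)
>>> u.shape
(7, 7)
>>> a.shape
(7, 29)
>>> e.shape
(7, 19, 7, 29)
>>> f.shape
(19, 31, 7)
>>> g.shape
(7, 29)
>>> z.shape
(7, 7, 19, 7)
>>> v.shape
(23, 19)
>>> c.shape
(19, 19, 11, 19)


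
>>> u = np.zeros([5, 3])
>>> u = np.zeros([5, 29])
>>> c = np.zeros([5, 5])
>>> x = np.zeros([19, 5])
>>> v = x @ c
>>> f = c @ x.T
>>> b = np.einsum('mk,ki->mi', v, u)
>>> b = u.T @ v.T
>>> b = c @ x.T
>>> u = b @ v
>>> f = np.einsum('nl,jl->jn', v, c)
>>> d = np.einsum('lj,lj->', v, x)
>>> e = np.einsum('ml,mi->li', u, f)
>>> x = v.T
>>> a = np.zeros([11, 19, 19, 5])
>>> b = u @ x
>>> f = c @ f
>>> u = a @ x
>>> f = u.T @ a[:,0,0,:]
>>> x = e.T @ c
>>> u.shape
(11, 19, 19, 19)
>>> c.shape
(5, 5)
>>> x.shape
(19, 5)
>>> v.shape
(19, 5)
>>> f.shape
(19, 19, 19, 5)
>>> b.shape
(5, 19)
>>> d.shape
()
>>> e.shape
(5, 19)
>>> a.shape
(11, 19, 19, 5)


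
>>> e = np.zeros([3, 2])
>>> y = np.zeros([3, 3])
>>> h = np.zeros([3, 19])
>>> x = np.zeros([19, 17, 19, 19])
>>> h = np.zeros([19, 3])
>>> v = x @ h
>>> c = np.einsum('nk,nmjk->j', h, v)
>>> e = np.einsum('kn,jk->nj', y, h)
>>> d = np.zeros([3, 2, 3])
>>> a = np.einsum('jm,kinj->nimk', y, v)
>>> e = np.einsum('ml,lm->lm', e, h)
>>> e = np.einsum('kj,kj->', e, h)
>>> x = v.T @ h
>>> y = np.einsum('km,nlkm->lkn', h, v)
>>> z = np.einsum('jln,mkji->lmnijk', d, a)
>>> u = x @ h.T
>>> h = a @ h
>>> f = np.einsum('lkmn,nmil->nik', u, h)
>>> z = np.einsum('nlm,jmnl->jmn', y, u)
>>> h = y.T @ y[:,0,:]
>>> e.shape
()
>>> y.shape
(17, 19, 19)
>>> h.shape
(19, 19, 19)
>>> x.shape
(3, 19, 17, 3)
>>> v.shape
(19, 17, 19, 3)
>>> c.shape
(19,)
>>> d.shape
(3, 2, 3)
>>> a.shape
(19, 17, 3, 19)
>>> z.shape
(3, 19, 17)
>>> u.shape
(3, 19, 17, 19)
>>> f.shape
(19, 3, 19)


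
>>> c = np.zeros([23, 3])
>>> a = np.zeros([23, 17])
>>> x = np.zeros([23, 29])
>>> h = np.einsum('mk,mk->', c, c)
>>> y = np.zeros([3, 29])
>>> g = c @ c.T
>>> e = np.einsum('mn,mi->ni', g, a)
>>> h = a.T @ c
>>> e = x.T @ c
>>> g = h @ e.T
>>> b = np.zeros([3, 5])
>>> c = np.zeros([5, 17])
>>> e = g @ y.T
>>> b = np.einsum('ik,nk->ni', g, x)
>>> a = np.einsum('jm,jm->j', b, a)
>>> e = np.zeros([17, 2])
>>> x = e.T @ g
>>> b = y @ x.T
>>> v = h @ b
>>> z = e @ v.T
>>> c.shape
(5, 17)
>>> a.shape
(23,)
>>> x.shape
(2, 29)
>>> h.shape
(17, 3)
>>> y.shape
(3, 29)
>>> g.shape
(17, 29)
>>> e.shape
(17, 2)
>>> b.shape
(3, 2)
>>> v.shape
(17, 2)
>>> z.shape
(17, 17)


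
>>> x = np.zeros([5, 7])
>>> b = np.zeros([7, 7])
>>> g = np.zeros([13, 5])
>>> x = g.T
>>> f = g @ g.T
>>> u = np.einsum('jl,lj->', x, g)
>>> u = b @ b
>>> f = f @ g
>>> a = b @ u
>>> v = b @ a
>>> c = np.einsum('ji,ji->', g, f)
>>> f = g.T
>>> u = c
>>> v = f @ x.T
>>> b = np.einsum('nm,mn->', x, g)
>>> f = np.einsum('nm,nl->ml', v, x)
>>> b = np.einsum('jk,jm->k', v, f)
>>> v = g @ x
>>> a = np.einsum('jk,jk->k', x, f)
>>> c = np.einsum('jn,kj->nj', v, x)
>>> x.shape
(5, 13)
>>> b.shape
(5,)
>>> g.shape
(13, 5)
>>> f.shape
(5, 13)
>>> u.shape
()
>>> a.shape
(13,)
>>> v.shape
(13, 13)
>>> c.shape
(13, 13)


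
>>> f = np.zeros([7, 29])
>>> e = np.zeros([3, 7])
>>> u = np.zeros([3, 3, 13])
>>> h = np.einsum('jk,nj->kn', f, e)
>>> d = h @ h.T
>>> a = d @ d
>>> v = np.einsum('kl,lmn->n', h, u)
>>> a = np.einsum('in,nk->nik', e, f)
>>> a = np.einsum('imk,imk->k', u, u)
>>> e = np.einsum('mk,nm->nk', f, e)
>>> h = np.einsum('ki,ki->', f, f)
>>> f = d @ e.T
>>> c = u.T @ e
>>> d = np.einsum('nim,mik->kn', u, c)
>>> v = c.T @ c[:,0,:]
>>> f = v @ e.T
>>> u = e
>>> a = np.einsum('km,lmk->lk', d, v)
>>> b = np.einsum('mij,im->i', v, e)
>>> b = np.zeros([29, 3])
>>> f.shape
(29, 3, 3)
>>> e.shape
(3, 29)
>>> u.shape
(3, 29)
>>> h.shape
()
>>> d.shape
(29, 3)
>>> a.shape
(29, 29)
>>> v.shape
(29, 3, 29)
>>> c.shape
(13, 3, 29)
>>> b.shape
(29, 3)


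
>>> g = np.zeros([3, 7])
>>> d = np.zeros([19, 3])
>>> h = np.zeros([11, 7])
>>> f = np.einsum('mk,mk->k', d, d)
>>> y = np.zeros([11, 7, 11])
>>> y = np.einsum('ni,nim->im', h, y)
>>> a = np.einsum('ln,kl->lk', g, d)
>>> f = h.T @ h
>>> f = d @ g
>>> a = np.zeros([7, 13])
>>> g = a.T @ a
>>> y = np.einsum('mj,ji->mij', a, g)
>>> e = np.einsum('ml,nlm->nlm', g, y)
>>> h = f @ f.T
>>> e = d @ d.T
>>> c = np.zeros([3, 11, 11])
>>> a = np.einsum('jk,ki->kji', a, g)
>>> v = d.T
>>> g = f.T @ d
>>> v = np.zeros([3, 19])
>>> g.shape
(7, 3)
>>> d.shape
(19, 3)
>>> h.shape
(19, 19)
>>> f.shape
(19, 7)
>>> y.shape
(7, 13, 13)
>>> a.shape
(13, 7, 13)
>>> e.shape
(19, 19)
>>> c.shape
(3, 11, 11)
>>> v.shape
(3, 19)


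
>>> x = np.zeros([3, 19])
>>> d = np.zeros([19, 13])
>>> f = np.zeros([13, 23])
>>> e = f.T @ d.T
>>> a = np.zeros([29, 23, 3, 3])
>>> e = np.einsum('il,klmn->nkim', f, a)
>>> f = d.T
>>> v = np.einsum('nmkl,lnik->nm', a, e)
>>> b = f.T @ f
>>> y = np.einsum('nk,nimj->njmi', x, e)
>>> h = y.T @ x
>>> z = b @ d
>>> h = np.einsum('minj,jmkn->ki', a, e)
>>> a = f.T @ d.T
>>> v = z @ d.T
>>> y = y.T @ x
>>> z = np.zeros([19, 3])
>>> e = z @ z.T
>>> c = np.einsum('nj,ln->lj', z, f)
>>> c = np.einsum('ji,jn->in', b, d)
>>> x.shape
(3, 19)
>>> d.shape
(19, 13)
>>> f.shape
(13, 19)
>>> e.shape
(19, 19)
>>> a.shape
(19, 19)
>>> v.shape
(19, 19)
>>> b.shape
(19, 19)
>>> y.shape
(29, 13, 3, 19)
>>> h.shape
(13, 23)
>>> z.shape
(19, 3)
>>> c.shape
(19, 13)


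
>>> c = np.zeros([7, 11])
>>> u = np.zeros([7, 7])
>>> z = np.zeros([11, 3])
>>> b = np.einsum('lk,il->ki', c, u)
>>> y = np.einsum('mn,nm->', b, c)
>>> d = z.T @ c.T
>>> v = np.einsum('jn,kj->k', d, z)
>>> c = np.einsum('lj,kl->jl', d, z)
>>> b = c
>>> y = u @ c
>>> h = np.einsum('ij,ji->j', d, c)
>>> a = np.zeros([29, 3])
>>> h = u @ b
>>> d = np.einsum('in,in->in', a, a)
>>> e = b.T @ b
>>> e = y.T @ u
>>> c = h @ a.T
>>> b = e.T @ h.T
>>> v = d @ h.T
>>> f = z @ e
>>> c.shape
(7, 29)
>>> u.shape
(7, 7)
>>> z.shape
(11, 3)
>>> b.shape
(7, 7)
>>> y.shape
(7, 3)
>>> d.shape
(29, 3)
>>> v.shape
(29, 7)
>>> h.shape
(7, 3)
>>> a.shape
(29, 3)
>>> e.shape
(3, 7)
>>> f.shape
(11, 7)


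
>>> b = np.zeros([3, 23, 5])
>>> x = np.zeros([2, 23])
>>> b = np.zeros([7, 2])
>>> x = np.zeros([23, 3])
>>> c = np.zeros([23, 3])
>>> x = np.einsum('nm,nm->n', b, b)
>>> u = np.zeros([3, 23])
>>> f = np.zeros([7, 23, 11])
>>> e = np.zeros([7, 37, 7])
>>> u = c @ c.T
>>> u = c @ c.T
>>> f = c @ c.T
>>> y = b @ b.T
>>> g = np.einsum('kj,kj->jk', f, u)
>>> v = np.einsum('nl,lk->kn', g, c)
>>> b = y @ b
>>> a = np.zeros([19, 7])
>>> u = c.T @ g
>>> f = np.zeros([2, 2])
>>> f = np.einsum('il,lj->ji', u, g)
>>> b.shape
(7, 2)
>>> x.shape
(7,)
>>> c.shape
(23, 3)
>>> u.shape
(3, 23)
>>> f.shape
(23, 3)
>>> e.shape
(7, 37, 7)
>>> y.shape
(7, 7)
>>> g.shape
(23, 23)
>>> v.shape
(3, 23)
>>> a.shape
(19, 7)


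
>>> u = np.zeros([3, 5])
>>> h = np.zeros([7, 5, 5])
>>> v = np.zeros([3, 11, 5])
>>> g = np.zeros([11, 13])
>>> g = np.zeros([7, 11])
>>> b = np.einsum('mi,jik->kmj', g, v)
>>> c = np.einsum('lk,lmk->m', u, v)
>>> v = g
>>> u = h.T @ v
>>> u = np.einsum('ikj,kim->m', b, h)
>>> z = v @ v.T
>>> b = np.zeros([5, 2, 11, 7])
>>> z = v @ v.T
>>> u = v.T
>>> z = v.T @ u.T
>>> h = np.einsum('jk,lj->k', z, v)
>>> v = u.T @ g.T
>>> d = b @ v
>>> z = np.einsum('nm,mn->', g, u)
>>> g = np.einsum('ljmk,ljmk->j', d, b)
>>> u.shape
(11, 7)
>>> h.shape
(11,)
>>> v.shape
(7, 7)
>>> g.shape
(2,)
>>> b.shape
(5, 2, 11, 7)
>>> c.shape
(11,)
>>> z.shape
()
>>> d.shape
(5, 2, 11, 7)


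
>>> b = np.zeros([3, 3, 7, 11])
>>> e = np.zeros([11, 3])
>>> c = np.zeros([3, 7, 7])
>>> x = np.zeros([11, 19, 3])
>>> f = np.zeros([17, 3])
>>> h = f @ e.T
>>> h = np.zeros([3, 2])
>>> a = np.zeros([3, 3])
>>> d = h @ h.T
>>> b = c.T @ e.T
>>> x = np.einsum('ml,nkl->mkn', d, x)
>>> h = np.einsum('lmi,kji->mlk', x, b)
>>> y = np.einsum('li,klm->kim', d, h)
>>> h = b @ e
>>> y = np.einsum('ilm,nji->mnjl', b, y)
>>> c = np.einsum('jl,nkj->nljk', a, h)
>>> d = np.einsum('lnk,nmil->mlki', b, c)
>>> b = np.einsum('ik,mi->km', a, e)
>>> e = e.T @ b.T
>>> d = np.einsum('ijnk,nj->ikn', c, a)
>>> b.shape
(3, 11)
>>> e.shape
(3, 3)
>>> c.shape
(7, 3, 3, 7)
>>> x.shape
(3, 19, 11)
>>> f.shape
(17, 3)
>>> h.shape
(7, 7, 3)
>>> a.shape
(3, 3)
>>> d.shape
(7, 7, 3)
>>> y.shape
(11, 19, 3, 7)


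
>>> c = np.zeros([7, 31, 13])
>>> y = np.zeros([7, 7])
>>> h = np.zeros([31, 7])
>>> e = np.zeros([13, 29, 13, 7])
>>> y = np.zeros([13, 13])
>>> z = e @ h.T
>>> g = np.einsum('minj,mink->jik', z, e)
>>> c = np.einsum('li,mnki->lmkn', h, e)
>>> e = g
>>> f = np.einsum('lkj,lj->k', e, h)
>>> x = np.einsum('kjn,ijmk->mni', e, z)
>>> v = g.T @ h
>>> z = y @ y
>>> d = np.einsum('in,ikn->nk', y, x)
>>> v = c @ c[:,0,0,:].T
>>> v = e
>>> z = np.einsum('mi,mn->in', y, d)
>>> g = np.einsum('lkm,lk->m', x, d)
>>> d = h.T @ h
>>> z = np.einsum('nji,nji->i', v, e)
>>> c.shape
(31, 13, 13, 29)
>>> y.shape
(13, 13)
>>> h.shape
(31, 7)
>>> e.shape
(31, 29, 7)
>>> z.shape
(7,)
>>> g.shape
(13,)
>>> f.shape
(29,)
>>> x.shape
(13, 7, 13)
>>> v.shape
(31, 29, 7)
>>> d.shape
(7, 7)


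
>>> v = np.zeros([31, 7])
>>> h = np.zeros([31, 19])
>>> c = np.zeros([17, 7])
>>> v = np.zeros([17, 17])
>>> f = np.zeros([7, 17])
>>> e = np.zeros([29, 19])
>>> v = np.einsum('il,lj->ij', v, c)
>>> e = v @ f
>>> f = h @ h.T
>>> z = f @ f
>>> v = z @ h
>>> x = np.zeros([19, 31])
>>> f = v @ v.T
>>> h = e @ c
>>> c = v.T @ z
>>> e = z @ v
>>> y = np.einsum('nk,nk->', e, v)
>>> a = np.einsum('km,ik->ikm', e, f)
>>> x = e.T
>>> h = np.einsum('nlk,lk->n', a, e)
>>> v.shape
(31, 19)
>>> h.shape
(31,)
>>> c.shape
(19, 31)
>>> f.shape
(31, 31)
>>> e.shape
(31, 19)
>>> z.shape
(31, 31)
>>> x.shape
(19, 31)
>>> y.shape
()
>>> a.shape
(31, 31, 19)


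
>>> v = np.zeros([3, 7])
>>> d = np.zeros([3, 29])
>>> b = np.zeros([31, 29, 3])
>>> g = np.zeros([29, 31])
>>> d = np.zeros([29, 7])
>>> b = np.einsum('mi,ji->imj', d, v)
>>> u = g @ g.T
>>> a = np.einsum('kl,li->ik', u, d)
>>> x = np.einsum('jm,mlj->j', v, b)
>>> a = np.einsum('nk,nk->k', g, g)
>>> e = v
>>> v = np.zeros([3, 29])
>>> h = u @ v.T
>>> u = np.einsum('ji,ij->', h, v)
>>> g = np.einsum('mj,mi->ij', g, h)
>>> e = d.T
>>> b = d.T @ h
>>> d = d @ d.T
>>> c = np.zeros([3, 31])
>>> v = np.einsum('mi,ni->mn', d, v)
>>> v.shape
(29, 3)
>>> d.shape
(29, 29)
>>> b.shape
(7, 3)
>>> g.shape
(3, 31)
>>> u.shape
()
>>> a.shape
(31,)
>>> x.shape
(3,)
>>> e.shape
(7, 29)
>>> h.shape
(29, 3)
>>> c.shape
(3, 31)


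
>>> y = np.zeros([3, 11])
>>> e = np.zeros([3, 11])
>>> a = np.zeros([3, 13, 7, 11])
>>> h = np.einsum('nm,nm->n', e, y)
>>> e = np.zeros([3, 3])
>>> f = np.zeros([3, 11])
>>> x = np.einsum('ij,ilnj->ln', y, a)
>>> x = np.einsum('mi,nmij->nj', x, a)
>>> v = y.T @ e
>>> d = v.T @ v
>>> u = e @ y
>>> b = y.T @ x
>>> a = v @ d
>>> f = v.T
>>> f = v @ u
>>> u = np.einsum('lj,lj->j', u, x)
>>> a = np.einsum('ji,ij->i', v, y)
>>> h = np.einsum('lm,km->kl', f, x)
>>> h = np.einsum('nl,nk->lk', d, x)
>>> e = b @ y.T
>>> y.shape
(3, 11)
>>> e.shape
(11, 3)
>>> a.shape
(3,)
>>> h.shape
(3, 11)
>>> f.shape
(11, 11)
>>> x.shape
(3, 11)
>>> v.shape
(11, 3)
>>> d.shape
(3, 3)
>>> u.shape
(11,)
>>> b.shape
(11, 11)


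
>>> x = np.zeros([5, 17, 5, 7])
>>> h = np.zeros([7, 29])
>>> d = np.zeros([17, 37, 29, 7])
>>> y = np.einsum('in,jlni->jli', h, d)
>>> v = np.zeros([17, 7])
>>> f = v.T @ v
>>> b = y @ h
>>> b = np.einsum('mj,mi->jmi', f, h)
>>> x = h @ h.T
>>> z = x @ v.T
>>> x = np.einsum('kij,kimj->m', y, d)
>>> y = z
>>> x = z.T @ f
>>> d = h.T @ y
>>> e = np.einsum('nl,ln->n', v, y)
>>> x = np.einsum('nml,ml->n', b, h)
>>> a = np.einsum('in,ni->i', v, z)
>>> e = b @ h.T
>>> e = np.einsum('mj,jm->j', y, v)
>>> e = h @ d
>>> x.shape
(7,)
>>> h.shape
(7, 29)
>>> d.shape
(29, 17)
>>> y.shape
(7, 17)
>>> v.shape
(17, 7)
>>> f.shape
(7, 7)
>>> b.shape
(7, 7, 29)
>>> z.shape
(7, 17)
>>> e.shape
(7, 17)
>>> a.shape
(17,)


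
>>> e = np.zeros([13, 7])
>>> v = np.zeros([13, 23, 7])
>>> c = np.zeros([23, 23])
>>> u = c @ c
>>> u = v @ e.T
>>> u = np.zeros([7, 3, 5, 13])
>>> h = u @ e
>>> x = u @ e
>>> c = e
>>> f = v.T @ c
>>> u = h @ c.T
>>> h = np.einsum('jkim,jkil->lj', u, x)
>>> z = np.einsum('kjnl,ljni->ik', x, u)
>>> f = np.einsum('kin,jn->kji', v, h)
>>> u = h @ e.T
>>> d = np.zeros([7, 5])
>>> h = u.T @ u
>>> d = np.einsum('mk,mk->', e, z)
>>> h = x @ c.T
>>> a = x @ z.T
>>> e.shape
(13, 7)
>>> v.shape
(13, 23, 7)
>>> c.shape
(13, 7)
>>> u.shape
(7, 13)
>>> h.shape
(7, 3, 5, 13)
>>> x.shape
(7, 3, 5, 7)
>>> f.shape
(13, 7, 23)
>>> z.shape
(13, 7)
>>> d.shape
()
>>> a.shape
(7, 3, 5, 13)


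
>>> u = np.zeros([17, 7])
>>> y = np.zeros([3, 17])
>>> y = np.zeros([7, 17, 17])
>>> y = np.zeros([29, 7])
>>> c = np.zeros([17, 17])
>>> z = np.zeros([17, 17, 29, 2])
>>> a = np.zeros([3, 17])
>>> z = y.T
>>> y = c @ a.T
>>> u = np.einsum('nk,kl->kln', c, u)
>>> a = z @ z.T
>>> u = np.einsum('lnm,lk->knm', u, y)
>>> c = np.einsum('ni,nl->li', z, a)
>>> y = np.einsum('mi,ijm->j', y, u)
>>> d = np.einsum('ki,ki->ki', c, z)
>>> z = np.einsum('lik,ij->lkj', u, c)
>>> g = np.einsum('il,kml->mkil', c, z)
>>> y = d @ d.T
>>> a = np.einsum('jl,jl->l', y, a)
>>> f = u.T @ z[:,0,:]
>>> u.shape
(3, 7, 17)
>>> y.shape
(7, 7)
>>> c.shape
(7, 29)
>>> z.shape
(3, 17, 29)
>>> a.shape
(7,)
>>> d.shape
(7, 29)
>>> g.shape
(17, 3, 7, 29)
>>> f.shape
(17, 7, 29)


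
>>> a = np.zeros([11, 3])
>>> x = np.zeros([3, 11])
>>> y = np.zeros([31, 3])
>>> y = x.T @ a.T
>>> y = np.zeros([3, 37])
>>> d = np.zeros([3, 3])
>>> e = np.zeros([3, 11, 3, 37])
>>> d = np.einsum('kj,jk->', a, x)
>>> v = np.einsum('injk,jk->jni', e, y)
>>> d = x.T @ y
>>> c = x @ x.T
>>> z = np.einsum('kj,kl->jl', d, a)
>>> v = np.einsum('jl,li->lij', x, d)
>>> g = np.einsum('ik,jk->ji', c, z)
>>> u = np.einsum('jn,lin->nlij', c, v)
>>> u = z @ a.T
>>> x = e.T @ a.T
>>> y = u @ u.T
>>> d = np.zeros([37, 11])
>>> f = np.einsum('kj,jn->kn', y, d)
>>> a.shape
(11, 3)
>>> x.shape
(37, 3, 11, 11)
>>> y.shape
(37, 37)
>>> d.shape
(37, 11)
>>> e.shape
(3, 11, 3, 37)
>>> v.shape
(11, 37, 3)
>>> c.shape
(3, 3)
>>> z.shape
(37, 3)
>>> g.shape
(37, 3)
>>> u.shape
(37, 11)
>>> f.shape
(37, 11)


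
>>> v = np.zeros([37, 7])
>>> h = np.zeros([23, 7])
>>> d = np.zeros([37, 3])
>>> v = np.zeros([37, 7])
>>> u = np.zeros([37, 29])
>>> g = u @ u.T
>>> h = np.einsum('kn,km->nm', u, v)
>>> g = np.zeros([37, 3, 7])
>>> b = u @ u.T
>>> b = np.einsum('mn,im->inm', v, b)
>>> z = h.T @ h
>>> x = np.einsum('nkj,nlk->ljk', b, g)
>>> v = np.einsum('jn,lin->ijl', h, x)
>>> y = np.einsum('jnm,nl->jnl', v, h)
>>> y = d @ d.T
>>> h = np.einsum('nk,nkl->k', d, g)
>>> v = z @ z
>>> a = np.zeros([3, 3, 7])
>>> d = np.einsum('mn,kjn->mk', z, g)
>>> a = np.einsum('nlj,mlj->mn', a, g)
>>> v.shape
(7, 7)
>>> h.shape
(3,)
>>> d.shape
(7, 37)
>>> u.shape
(37, 29)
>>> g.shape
(37, 3, 7)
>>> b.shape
(37, 7, 37)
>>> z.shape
(7, 7)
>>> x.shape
(3, 37, 7)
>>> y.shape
(37, 37)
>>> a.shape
(37, 3)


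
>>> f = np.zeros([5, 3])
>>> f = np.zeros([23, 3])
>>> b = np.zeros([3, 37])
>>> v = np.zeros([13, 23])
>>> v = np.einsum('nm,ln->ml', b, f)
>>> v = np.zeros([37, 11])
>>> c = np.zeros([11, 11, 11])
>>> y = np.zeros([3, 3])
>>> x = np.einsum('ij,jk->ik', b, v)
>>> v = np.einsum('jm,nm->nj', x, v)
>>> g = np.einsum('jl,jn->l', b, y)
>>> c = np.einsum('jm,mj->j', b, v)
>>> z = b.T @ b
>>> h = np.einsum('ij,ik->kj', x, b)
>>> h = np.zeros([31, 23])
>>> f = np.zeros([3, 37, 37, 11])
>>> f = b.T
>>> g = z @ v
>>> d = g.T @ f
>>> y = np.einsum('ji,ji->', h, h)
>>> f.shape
(37, 3)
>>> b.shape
(3, 37)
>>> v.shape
(37, 3)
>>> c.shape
(3,)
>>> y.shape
()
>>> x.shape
(3, 11)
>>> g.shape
(37, 3)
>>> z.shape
(37, 37)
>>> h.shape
(31, 23)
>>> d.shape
(3, 3)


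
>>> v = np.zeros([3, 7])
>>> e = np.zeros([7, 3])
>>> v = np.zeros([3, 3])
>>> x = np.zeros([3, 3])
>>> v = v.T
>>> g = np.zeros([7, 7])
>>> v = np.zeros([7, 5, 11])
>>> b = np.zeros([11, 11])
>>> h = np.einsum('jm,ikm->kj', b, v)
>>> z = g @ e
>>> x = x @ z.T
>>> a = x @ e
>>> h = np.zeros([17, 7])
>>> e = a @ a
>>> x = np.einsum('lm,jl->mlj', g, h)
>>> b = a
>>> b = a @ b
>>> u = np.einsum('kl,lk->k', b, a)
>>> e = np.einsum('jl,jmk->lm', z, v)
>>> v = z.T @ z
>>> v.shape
(3, 3)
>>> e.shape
(3, 5)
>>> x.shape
(7, 7, 17)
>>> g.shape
(7, 7)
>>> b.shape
(3, 3)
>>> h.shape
(17, 7)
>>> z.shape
(7, 3)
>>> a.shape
(3, 3)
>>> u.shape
(3,)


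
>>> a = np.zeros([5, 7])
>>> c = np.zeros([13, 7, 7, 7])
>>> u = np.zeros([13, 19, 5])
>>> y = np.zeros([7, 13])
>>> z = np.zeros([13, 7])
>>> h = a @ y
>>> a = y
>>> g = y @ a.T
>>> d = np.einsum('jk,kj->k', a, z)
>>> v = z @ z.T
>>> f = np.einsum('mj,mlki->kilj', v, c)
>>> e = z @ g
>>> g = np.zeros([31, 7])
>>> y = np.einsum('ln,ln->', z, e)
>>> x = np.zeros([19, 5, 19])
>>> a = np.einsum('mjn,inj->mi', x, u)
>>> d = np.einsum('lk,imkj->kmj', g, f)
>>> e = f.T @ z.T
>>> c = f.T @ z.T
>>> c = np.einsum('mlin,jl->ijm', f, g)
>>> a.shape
(19, 13)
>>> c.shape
(7, 31, 7)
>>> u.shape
(13, 19, 5)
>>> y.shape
()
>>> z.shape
(13, 7)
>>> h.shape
(5, 13)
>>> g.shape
(31, 7)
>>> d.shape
(7, 7, 13)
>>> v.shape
(13, 13)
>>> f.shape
(7, 7, 7, 13)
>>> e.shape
(13, 7, 7, 13)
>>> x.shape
(19, 5, 19)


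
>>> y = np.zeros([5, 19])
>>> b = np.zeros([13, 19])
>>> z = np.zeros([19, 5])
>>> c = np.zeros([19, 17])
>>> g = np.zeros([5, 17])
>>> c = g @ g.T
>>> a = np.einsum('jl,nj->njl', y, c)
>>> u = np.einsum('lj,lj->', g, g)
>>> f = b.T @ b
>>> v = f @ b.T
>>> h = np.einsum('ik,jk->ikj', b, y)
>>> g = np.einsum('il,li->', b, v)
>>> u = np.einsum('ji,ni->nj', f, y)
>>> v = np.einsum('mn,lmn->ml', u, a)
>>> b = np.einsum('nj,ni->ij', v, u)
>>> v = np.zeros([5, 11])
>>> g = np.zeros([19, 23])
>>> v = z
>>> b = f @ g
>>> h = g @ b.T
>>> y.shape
(5, 19)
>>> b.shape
(19, 23)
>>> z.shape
(19, 5)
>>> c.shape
(5, 5)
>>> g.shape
(19, 23)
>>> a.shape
(5, 5, 19)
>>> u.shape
(5, 19)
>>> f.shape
(19, 19)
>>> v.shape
(19, 5)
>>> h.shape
(19, 19)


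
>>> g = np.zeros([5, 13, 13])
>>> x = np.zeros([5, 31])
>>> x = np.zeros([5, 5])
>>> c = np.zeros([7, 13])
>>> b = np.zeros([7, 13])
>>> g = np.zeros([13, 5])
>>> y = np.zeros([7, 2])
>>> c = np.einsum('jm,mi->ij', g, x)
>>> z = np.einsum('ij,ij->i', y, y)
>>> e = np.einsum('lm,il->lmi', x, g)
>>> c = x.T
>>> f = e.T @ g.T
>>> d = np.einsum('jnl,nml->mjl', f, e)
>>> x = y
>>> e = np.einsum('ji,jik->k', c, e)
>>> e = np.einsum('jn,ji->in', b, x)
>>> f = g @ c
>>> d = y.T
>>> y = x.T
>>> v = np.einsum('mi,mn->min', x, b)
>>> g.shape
(13, 5)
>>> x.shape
(7, 2)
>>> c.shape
(5, 5)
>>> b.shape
(7, 13)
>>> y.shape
(2, 7)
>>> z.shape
(7,)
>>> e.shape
(2, 13)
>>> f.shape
(13, 5)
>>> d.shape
(2, 7)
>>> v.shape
(7, 2, 13)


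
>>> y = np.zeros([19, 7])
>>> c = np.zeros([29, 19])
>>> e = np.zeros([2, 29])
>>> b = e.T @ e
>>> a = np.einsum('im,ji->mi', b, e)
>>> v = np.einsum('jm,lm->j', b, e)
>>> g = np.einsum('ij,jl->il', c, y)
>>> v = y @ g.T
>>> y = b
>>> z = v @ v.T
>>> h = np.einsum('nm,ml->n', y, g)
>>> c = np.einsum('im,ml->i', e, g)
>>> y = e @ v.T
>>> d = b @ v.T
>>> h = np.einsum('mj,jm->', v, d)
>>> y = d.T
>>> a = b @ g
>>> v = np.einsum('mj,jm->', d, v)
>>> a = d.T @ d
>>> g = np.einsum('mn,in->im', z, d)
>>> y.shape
(19, 29)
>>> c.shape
(2,)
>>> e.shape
(2, 29)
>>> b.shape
(29, 29)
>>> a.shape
(19, 19)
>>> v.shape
()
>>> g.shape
(29, 19)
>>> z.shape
(19, 19)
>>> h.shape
()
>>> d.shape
(29, 19)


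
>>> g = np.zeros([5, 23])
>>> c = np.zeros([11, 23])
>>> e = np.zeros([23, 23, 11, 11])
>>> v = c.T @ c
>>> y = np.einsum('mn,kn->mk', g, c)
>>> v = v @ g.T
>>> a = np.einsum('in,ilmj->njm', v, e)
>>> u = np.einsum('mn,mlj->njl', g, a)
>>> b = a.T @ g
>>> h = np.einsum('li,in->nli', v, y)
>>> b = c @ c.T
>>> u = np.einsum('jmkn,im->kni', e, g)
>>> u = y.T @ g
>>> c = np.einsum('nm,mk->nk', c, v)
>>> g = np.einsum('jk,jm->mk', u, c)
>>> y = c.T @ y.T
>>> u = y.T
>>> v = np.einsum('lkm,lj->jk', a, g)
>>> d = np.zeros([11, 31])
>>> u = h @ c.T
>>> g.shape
(5, 23)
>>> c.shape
(11, 5)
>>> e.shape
(23, 23, 11, 11)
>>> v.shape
(23, 11)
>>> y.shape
(5, 5)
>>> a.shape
(5, 11, 11)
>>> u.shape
(11, 23, 11)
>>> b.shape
(11, 11)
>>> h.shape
(11, 23, 5)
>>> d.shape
(11, 31)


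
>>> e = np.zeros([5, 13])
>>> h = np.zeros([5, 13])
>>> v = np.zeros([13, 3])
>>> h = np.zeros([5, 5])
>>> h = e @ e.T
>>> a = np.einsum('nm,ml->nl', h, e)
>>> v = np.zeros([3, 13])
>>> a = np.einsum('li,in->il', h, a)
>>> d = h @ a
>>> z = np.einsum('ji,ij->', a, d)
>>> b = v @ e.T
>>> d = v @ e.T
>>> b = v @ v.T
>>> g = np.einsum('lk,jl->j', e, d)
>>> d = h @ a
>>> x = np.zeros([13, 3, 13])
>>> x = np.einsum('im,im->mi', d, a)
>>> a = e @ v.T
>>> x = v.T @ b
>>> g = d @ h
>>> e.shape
(5, 13)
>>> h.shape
(5, 5)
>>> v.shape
(3, 13)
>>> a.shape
(5, 3)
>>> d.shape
(5, 5)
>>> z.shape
()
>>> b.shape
(3, 3)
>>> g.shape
(5, 5)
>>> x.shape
(13, 3)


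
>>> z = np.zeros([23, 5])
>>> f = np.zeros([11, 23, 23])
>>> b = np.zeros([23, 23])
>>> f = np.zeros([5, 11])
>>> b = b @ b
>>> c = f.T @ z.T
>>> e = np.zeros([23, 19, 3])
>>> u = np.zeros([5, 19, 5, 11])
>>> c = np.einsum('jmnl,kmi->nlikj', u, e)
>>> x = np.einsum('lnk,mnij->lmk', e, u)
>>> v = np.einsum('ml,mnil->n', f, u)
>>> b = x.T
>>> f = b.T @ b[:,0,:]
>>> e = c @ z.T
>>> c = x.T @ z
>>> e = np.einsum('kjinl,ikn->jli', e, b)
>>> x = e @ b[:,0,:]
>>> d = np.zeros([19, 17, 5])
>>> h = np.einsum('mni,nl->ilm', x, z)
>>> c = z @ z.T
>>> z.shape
(23, 5)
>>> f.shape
(23, 5, 23)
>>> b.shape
(3, 5, 23)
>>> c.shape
(23, 23)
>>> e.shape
(11, 23, 3)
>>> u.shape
(5, 19, 5, 11)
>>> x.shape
(11, 23, 23)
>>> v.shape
(19,)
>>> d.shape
(19, 17, 5)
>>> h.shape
(23, 5, 11)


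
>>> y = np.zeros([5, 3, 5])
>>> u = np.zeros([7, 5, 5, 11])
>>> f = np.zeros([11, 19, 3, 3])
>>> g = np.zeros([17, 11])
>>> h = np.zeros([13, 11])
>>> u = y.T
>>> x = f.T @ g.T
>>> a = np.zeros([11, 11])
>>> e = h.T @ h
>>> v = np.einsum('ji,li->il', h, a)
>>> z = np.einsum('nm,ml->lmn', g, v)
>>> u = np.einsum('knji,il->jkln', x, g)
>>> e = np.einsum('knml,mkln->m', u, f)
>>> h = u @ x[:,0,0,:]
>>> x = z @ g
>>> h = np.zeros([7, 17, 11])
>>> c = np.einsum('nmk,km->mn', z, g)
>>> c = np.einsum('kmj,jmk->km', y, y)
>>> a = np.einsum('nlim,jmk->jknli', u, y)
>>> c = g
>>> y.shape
(5, 3, 5)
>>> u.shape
(19, 3, 11, 3)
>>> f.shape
(11, 19, 3, 3)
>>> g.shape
(17, 11)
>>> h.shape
(7, 17, 11)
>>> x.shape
(11, 11, 11)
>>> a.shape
(5, 5, 19, 3, 11)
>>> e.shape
(11,)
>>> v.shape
(11, 11)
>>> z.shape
(11, 11, 17)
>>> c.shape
(17, 11)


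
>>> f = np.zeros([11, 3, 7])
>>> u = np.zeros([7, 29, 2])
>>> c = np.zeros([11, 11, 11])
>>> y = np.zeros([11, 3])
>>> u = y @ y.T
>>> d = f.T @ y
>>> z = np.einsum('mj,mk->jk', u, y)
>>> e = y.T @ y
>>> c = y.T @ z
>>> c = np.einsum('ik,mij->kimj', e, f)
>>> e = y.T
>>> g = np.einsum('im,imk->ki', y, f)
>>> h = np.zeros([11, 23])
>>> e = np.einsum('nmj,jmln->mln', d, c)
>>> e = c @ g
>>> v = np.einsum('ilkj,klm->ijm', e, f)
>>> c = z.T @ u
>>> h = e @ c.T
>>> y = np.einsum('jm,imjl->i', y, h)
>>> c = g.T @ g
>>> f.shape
(11, 3, 7)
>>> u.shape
(11, 11)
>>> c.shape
(11, 11)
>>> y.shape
(3,)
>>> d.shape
(7, 3, 3)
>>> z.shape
(11, 3)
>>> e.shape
(3, 3, 11, 11)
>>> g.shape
(7, 11)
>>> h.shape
(3, 3, 11, 3)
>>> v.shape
(3, 11, 7)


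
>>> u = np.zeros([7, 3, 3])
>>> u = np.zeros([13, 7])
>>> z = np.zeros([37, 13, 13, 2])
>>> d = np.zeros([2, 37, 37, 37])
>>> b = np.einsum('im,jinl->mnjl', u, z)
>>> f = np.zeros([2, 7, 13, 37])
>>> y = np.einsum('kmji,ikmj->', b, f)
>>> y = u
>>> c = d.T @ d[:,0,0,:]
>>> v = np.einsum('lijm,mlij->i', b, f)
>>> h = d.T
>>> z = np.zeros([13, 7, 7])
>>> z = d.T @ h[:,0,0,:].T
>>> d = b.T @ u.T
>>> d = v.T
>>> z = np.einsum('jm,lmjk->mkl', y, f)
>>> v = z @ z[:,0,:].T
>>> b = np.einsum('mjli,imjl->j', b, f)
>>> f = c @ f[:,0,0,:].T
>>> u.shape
(13, 7)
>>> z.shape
(7, 37, 2)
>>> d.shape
(13,)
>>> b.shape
(13,)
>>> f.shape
(37, 37, 37, 2)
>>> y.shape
(13, 7)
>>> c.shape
(37, 37, 37, 37)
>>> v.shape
(7, 37, 7)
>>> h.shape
(37, 37, 37, 2)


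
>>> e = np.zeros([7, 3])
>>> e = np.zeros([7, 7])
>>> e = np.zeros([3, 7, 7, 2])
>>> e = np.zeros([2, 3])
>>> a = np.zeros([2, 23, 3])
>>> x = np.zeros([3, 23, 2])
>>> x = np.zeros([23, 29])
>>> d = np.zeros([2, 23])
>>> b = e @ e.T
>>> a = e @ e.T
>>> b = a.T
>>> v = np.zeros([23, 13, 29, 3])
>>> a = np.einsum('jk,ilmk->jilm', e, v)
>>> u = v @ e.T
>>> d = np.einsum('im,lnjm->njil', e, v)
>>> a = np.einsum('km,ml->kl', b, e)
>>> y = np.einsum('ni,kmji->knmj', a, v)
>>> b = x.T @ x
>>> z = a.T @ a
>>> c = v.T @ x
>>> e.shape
(2, 3)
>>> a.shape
(2, 3)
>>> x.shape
(23, 29)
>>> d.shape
(13, 29, 2, 23)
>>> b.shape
(29, 29)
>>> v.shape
(23, 13, 29, 3)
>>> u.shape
(23, 13, 29, 2)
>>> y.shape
(23, 2, 13, 29)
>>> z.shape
(3, 3)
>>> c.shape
(3, 29, 13, 29)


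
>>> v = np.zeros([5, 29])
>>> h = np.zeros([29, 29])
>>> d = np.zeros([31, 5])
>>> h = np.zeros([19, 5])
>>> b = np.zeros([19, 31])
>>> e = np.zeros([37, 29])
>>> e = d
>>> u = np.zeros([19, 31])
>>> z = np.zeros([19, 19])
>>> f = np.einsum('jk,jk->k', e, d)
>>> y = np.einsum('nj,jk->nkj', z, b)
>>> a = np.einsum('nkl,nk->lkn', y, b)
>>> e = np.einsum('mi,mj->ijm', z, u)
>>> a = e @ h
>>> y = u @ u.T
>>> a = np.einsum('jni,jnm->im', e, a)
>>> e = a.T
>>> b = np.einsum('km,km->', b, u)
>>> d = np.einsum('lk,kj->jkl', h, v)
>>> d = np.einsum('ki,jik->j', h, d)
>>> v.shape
(5, 29)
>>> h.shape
(19, 5)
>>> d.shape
(29,)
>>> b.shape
()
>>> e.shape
(5, 19)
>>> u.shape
(19, 31)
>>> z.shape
(19, 19)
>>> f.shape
(5,)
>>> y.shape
(19, 19)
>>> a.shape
(19, 5)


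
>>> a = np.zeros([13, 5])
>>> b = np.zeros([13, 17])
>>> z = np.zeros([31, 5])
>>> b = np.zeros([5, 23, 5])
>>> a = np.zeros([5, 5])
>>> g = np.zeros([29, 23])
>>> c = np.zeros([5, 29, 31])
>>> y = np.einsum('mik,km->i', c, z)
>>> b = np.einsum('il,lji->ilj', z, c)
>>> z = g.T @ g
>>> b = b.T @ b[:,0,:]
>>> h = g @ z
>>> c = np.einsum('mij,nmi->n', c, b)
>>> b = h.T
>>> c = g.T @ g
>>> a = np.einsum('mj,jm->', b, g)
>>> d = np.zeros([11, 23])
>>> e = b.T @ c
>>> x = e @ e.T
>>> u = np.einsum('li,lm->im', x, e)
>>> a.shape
()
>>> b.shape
(23, 29)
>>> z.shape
(23, 23)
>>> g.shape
(29, 23)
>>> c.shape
(23, 23)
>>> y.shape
(29,)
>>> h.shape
(29, 23)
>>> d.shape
(11, 23)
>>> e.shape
(29, 23)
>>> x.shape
(29, 29)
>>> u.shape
(29, 23)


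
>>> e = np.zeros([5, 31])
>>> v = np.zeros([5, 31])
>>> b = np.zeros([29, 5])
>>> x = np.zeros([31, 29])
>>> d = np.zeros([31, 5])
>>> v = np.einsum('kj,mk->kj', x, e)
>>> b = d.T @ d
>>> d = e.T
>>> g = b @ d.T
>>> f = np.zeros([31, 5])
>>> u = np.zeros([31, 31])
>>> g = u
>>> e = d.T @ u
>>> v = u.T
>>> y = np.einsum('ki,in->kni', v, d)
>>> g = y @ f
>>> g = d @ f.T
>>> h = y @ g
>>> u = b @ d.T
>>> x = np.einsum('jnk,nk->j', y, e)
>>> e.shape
(5, 31)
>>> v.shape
(31, 31)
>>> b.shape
(5, 5)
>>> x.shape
(31,)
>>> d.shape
(31, 5)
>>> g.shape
(31, 31)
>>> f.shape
(31, 5)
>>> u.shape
(5, 31)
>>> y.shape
(31, 5, 31)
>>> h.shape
(31, 5, 31)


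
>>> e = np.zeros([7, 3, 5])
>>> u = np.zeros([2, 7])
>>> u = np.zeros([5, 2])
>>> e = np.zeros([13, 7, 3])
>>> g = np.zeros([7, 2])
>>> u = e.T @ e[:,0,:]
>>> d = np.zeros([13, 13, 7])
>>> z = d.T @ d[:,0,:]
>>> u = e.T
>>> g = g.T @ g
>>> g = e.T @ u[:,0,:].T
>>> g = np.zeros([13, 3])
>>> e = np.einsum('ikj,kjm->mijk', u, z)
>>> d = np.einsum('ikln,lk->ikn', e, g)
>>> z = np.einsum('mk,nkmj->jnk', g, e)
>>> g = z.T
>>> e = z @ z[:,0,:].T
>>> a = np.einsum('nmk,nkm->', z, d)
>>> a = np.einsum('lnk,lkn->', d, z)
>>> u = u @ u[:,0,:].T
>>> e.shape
(7, 7, 7)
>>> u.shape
(3, 7, 3)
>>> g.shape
(3, 7, 7)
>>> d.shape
(7, 3, 7)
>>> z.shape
(7, 7, 3)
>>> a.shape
()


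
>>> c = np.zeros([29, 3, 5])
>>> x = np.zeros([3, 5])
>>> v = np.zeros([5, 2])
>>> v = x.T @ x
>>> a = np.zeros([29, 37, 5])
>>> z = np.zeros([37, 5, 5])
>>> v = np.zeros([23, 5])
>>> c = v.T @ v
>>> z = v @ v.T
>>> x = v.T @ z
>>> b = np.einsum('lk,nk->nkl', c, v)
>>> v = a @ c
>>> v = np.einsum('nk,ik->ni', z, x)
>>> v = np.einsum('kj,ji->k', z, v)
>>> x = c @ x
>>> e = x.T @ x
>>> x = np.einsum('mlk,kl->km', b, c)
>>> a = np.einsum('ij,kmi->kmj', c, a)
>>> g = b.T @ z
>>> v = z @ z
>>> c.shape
(5, 5)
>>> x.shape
(5, 23)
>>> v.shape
(23, 23)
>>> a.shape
(29, 37, 5)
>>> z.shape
(23, 23)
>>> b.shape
(23, 5, 5)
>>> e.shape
(23, 23)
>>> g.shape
(5, 5, 23)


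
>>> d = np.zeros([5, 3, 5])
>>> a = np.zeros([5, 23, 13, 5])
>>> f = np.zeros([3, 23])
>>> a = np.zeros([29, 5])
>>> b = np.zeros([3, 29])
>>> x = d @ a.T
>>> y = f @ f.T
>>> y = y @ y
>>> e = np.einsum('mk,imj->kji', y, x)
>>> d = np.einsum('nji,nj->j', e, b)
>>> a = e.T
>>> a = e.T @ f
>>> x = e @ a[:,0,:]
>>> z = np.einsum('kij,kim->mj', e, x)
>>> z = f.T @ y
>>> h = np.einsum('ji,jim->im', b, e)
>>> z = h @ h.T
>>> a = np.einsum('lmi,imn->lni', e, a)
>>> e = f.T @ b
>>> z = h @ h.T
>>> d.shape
(29,)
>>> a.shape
(3, 23, 5)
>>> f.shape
(3, 23)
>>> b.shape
(3, 29)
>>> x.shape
(3, 29, 23)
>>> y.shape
(3, 3)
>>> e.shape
(23, 29)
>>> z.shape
(29, 29)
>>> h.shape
(29, 5)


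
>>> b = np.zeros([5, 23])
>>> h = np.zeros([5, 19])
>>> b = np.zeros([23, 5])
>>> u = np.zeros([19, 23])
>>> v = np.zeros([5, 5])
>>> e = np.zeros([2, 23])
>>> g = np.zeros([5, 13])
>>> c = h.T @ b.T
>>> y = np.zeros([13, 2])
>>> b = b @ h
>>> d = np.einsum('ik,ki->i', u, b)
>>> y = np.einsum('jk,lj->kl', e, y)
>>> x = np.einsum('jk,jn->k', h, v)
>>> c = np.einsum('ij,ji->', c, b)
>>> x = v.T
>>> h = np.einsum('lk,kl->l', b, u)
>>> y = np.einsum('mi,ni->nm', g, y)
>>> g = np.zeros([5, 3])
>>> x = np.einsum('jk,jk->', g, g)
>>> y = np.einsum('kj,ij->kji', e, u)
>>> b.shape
(23, 19)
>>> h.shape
(23,)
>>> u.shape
(19, 23)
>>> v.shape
(5, 5)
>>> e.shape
(2, 23)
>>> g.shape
(5, 3)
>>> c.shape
()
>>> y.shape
(2, 23, 19)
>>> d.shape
(19,)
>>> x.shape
()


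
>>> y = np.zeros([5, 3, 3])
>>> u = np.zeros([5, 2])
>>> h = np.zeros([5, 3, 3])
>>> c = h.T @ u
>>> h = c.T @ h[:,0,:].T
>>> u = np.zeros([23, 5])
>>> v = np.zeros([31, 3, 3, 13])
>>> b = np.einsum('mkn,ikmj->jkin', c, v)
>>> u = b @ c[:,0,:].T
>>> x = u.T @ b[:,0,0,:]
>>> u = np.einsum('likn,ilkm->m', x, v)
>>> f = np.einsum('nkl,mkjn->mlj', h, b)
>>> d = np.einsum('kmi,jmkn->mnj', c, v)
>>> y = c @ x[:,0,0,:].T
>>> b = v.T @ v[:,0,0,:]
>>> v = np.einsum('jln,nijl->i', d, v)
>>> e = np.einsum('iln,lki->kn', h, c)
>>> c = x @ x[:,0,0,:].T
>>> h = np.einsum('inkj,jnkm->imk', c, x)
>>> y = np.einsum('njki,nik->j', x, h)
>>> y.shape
(31,)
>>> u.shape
(13,)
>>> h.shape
(3, 2, 3)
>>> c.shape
(3, 31, 3, 3)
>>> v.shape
(3,)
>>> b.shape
(13, 3, 3, 13)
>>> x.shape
(3, 31, 3, 2)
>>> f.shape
(13, 5, 31)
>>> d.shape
(3, 13, 31)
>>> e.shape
(3, 5)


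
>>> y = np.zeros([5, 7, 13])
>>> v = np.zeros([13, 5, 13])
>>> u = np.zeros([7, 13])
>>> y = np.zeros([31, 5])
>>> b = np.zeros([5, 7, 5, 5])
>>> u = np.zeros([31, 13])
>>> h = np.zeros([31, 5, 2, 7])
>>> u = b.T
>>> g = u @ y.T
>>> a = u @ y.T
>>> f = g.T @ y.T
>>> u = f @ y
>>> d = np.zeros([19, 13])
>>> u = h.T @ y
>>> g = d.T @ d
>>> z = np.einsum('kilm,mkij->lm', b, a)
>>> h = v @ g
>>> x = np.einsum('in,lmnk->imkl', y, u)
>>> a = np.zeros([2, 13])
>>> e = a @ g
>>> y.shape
(31, 5)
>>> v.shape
(13, 5, 13)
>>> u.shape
(7, 2, 5, 5)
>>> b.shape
(5, 7, 5, 5)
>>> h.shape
(13, 5, 13)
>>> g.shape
(13, 13)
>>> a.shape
(2, 13)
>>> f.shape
(31, 7, 5, 31)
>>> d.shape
(19, 13)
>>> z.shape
(5, 5)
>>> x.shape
(31, 2, 5, 7)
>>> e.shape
(2, 13)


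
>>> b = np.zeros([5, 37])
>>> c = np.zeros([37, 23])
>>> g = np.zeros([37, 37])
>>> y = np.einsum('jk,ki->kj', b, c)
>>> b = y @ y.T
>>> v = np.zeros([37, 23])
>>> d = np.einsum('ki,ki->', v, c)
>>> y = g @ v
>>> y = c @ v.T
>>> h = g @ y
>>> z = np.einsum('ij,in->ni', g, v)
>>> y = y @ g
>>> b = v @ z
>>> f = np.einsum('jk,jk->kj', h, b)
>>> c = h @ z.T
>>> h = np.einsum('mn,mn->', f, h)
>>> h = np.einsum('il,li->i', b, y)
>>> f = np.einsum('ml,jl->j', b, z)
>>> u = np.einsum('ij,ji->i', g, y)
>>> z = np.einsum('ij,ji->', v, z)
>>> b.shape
(37, 37)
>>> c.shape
(37, 23)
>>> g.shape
(37, 37)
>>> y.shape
(37, 37)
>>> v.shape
(37, 23)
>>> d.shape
()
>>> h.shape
(37,)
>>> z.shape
()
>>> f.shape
(23,)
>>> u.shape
(37,)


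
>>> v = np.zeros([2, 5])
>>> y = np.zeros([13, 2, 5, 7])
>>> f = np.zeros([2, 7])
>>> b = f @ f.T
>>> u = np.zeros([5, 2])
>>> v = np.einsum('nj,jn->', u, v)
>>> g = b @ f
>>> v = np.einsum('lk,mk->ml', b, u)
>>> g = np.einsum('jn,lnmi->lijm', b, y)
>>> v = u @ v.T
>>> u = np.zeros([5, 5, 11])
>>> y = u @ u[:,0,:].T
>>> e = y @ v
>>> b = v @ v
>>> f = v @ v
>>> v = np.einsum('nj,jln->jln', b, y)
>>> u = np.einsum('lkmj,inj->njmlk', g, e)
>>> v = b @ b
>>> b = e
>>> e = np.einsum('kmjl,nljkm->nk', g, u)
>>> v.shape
(5, 5)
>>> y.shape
(5, 5, 5)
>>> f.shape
(5, 5)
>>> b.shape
(5, 5, 5)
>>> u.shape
(5, 5, 2, 13, 7)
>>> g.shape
(13, 7, 2, 5)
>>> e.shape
(5, 13)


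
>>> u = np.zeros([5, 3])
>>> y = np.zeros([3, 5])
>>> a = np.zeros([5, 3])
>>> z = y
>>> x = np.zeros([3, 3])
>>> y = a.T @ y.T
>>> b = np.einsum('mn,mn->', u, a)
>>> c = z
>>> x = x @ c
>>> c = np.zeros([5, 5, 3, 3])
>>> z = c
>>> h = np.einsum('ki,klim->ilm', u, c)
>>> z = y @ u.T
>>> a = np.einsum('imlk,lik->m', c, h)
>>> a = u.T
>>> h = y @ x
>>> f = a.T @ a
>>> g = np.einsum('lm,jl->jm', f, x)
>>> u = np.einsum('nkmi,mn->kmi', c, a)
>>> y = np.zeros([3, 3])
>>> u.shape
(5, 3, 3)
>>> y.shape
(3, 3)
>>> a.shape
(3, 5)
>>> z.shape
(3, 5)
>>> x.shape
(3, 5)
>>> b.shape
()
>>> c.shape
(5, 5, 3, 3)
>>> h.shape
(3, 5)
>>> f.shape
(5, 5)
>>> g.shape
(3, 5)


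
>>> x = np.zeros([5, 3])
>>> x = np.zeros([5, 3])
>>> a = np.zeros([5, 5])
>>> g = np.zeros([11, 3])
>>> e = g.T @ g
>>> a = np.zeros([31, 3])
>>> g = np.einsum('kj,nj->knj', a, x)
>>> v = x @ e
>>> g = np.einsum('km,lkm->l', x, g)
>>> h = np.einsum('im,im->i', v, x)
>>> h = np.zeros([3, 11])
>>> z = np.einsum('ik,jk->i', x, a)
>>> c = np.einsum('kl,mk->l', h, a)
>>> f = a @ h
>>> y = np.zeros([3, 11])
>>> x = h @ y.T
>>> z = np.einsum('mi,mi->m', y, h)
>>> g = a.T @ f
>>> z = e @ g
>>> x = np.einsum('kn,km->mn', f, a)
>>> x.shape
(3, 11)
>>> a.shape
(31, 3)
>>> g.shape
(3, 11)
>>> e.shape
(3, 3)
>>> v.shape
(5, 3)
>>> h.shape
(3, 11)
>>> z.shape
(3, 11)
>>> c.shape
(11,)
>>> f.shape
(31, 11)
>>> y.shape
(3, 11)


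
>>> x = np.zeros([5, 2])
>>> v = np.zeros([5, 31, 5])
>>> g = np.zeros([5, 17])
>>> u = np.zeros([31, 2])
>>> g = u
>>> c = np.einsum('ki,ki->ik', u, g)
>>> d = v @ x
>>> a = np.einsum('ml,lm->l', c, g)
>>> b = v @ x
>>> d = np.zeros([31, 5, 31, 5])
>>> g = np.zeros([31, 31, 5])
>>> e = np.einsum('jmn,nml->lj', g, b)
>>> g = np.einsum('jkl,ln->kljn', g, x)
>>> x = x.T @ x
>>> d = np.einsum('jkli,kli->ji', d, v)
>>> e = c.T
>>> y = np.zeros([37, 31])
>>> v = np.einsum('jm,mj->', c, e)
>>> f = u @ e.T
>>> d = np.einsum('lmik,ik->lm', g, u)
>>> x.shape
(2, 2)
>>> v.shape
()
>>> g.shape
(31, 5, 31, 2)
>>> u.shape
(31, 2)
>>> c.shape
(2, 31)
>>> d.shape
(31, 5)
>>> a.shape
(31,)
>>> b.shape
(5, 31, 2)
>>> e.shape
(31, 2)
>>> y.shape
(37, 31)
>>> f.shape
(31, 31)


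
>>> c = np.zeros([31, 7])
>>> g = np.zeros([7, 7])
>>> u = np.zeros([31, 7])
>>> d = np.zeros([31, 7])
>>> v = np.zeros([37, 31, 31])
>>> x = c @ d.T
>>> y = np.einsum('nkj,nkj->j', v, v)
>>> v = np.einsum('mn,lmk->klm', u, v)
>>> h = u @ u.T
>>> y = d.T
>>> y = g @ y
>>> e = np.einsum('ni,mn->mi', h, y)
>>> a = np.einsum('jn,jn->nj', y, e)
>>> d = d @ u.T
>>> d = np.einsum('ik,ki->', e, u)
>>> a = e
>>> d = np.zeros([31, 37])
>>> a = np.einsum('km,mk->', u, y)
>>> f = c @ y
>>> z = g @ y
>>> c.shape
(31, 7)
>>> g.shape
(7, 7)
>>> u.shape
(31, 7)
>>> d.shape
(31, 37)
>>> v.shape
(31, 37, 31)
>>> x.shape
(31, 31)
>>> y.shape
(7, 31)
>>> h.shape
(31, 31)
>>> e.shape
(7, 31)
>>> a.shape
()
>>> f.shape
(31, 31)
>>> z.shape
(7, 31)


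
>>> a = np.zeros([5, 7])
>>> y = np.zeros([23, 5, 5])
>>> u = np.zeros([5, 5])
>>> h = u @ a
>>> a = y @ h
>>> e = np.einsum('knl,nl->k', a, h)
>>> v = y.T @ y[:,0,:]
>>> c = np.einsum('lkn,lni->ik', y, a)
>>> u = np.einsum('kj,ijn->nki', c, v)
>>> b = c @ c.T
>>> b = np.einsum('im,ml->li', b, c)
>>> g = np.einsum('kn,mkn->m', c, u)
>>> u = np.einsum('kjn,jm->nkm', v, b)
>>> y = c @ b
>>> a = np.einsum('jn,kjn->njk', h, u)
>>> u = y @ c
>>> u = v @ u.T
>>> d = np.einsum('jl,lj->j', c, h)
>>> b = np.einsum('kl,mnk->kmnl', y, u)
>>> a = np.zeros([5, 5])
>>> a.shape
(5, 5)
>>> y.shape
(7, 7)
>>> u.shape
(5, 5, 7)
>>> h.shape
(5, 7)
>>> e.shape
(23,)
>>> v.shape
(5, 5, 5)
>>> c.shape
(7, 5)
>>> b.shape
(7, 5, 5, 7)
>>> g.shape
(5,)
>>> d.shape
(7,)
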